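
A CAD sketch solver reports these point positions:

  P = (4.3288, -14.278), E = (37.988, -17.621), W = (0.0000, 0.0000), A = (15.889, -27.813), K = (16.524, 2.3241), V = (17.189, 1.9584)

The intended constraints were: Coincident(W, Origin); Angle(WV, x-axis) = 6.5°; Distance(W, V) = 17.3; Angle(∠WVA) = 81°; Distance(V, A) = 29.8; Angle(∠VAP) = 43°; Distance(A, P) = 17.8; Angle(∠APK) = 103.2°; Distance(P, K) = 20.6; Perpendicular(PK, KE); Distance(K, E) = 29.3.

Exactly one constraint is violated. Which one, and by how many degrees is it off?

Perpendicular(PK, KE) — off by 6.60°.

W = (0.00, 0.00) ✓; WV at 6.500° ✓; |WV| = 17.30 ✓; ∠WVA = 81.00° ✓; |VA| = 29.80 ✓; ∠VAP = 43.00° ✓; |AP| = 17.80 ✓; ∠APK = 103.2° ✓; |PK| = 20.60 ✓; ∠(PK, KE) = 96.60° ✗; |KE| = 29.30 ✓.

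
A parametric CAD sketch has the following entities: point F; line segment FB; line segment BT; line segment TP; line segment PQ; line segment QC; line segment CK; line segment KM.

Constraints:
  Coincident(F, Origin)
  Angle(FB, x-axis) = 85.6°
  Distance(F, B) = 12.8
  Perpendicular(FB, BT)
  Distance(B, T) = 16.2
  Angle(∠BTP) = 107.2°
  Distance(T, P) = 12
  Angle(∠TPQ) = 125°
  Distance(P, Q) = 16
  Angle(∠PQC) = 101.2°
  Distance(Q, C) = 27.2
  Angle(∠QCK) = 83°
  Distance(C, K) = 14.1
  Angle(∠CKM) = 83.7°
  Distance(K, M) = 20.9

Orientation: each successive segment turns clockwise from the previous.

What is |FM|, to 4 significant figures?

9.490

∠QCK = 83.0° gives CK at 52.00° from the x-axis; with |CK| = 14.1, K = (-5.589, 13.08). ∠CKM = 83.7° gives KM at -44.30° from the x-axis; with |KM| = 20.9, M = (9.369, -1.512). Then |FM| = |M − F| = 9.490.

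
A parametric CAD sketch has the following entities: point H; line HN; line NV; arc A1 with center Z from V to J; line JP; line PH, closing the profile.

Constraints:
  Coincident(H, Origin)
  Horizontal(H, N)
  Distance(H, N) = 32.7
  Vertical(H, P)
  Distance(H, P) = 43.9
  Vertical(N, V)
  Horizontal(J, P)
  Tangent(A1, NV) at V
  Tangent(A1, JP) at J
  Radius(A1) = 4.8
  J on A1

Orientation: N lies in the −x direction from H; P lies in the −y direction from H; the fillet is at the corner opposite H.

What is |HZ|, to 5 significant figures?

48.034

H and P share the same x with |HP| = 43.9 and P on the −y side, so P = (0.0000, -43.900). The virtual corner opposite H is at (-32.700, -43.900). Since A1 is tangent to NV there, ZV ⟂ NV and the tangent condition forces ZJ to be normal to JP, with radius 4.8, so the center Z sits 4.8 in from both sides at Z = (-27.900, -39.100). Then |HZ| = |Z − H| = 48.034.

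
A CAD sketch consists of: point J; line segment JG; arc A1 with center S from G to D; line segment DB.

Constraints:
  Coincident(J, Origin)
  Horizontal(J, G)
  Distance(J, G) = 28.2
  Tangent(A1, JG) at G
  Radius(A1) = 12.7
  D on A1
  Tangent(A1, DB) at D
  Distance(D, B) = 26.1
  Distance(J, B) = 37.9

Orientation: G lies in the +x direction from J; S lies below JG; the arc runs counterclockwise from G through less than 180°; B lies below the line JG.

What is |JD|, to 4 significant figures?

18.88

Checks: |JG| = 28.20 ✓; |SD| = 12.70 ✓; ∠(SD, DB) = 90.00° ✓; |DB| = 26.10 ✓; |JB| = 37.90 ✓.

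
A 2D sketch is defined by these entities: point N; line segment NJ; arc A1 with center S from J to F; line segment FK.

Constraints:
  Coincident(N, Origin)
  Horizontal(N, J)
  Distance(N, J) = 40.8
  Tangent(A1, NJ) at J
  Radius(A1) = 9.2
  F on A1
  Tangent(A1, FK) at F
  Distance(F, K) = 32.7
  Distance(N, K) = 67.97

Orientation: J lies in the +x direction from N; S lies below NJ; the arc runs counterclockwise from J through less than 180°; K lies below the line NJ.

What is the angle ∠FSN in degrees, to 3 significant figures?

52.9°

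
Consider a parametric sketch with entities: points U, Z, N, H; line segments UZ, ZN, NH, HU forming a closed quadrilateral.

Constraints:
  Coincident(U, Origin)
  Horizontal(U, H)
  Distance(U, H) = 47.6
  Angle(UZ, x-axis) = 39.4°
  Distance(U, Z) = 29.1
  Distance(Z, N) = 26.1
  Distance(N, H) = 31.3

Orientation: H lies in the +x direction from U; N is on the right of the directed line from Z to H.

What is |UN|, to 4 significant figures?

18.51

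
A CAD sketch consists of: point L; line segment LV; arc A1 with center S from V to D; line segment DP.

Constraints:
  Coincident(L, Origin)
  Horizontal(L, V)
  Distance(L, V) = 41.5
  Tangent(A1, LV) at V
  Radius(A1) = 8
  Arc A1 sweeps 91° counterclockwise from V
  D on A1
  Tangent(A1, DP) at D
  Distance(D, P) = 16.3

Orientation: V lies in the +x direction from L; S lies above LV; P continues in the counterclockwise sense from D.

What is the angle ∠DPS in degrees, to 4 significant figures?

26.14°

L is at the origin; L and V share the same y with |LV| = 41.5 and V on the +x side, so V = (41.50, 0.000). A1 meets LV tangentially, so SV is at right angles to LV, so S = V + (0, 8) = (41.50, 8.000). On A1, V sits at bearing -90° from S; a 91° counterclockwise sweep puts D at bearing 1°, so D = S + 8.0·(cos 1°, sin 1°) = (49.50, 8.140). The tangent condition forces SD to be normal to DP, so DP runs along (−sin 1°, cos 1°); with |DP| = 16.3, P = (49.21, 24.44). Then cos ∠DPS = PD·PS / (|PD||PS|), giving 26.14°.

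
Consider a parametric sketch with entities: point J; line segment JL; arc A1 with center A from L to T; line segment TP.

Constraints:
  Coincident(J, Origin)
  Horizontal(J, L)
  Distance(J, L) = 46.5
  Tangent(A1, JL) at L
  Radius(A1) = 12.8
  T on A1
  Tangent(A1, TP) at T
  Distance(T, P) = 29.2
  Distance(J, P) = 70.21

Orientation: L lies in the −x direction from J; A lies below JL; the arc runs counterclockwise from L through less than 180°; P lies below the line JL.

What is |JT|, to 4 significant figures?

60.95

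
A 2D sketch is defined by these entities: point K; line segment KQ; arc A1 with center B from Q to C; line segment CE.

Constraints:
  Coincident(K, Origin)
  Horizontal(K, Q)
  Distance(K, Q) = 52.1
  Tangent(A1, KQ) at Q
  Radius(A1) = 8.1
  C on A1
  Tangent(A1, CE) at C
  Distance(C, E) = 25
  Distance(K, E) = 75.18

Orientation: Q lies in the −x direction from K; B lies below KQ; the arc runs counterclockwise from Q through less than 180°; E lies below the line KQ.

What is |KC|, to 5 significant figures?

59.616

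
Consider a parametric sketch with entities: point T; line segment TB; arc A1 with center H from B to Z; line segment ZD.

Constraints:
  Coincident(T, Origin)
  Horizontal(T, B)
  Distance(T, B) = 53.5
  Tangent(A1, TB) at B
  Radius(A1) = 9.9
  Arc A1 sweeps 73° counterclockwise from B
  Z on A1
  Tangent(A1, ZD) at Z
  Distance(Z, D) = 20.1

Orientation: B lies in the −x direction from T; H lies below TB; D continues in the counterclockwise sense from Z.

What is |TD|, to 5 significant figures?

73.671

T is at the origin; T and B share the same y with |TB| = 53.5 and B on the −x side, so B = (-53.500, 0.0000). Tangency of A1 to TB means the radius HB is perpendicular to TB, so H = B + (0, -9.9) = (-53.500, -9.9000). On A1, B sits at bearing 90° from H; a 73° counterclockwise sweep puts Z at bearing 163°, so Z = H + 9.9·(cos 163°, sin 163°) = (-62.967, -7.0055). A1 meets ZD tangentially, so HZ is at right angles to ZD, so ZD runs along (−sin 163°, cos 163°); with |ZD| = 20.1, D = (-68.844, -26.227). Then |TD| = |D − T| = 73.671.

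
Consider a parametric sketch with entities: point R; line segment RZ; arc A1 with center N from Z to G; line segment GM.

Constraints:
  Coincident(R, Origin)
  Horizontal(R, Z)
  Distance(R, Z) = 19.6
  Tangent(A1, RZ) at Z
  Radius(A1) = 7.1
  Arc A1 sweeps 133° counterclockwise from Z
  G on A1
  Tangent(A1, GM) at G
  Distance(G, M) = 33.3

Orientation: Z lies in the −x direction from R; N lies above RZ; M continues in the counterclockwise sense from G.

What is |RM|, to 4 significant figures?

51.91

R is at the origin; R and Z share the same y with |RZ| = 19.6 and Z on the −x side, so Z = (-19.60, 0.000). Tangency of A1 to RZ means the radius NZ is perpendicular to RZ, so N = Z + (0, 7.1) = (-19.60, 7.100). On A1, Z sits at bearing -90° from N; a 133° counterclockwise sweep puts G at bearing 43°, so G = N + 7.1·(cos 43°, sin 43°) = (-14.41, 11.94). Since A1 is tangent to GM there, NG ⟂ GM, so GM runs along (−sin 43°, cos 43°); with |GM| = 33.3, M = (-37.12, 36.30). Then |RM| = |M − R| = 51.91.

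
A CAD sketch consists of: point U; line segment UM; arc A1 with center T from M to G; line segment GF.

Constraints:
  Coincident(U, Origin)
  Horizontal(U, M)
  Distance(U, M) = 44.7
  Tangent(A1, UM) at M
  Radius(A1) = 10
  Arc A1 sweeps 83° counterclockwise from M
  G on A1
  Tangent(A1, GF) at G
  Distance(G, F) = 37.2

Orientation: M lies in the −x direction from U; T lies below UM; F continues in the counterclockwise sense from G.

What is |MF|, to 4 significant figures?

47.94

On A1, M sits at bearing 90° from T; an 83° counterclockwise sweep puts G at bearing 173°, so G = T + 10.0·(cos 173°, sin 173°) = (-54.63, -8.781). Since A1 is tangent to GF there, TG ⟂ GF, so GF runs along (−sin 173°, cos 173°); with |GF| = 37.2, F = (-59.16, -45.70). Then |MF| = |F − M| = 47.94.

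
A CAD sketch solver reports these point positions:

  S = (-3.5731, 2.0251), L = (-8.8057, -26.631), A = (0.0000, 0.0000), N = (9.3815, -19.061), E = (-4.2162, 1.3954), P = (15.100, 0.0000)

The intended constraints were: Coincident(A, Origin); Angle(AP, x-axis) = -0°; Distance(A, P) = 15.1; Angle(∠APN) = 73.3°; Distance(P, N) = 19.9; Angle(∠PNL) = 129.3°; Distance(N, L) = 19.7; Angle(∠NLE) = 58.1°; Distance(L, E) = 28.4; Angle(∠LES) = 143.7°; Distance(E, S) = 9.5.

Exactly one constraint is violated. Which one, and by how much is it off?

Distance(E, S) = 9.5 — off by 8.60.

A = (0.00, 0.00) ✓; AP at 0.000° ✓; |AP| = 15.10 ✓; ∠APN = 73.30° ✓; |PN| = 19.90 ✓; ∠PNL = 129.3° ✓; |NL| = 19.70 ✓; ∠NLE = 58.10° ✓; |LE| = 28.40 ✓; ∠LES = 143.7° ✓; |ES| = 0.9001 ✗.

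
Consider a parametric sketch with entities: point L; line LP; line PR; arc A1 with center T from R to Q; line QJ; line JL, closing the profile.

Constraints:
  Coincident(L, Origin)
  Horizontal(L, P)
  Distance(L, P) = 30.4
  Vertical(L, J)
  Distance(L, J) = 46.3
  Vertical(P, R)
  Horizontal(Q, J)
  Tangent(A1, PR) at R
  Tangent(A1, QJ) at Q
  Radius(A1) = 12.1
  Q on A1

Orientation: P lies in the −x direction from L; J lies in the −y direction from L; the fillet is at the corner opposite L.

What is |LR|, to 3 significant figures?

45.8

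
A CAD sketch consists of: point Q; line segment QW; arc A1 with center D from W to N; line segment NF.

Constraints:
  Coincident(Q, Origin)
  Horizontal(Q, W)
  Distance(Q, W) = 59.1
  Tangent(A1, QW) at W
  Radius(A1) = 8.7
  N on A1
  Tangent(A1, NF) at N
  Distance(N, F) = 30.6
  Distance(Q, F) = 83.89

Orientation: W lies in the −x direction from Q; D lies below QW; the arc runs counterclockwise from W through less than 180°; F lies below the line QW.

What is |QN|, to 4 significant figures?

67.76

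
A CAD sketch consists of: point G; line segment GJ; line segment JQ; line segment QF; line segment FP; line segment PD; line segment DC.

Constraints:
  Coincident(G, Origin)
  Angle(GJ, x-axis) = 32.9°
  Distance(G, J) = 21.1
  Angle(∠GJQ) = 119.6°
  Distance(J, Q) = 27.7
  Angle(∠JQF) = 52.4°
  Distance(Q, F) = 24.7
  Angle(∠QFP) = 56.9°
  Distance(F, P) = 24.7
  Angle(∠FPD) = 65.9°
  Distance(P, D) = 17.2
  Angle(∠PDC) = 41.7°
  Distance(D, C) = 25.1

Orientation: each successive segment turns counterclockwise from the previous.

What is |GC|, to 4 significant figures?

13.19

G is at the origin; GJ runs at 32.9° with length 21.1, so J = (17.72, 11.46). ∠GJQ = 119.6° gives JQ at 93.30° from the x-axis; with |JQ| = 27.7, Q = (16.12, 39.12). ∠JQF = 52.4° gives QF at -139.1° from the x-axis; with |QF| = 24.7, F = (-2.548, 22.94). ∠QFP = 56.9° gives FP at -16.00° from the x-axis; with |FP| = 24.7, P = (21.20, 16.13). ∠FPD = 65.9° gives PD at 98.10° from the x-axis; with |PD| = 17.2, D = (18.77, 33.16). ∠PDC = 41.7° gives DC at -123.6° from the x-axis; with |DC| = 25.1, C = (4.881, 12.26). Then |GC| = |C − G| = 13.19.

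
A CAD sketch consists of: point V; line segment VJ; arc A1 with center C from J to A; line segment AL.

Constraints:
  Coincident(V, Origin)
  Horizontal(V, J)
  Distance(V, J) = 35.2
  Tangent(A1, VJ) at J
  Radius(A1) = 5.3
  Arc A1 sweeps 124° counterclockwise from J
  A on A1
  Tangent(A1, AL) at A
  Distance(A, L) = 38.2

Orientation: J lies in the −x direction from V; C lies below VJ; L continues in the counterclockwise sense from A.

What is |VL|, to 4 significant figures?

43.90

On A1, J sits at bearing 90° from C; a 124° counterclockwise sweep puts A at bearing 214°, so A = C + 5.3·(cos 214°, sin 214°) = (-39.59, -8.264). Since A1 is tangent to AL there, CA ⟂ AL, so AL runs along (−sin 214°, cos 214°); with |AL| = 38.2, L = (-18.23, -39.93). Then |VL| = |L − V| = 43.90.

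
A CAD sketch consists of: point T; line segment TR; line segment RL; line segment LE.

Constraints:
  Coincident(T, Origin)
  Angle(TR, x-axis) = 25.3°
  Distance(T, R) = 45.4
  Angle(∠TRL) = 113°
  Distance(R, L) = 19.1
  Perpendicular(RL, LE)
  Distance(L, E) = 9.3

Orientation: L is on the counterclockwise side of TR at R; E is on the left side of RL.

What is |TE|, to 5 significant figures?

49.120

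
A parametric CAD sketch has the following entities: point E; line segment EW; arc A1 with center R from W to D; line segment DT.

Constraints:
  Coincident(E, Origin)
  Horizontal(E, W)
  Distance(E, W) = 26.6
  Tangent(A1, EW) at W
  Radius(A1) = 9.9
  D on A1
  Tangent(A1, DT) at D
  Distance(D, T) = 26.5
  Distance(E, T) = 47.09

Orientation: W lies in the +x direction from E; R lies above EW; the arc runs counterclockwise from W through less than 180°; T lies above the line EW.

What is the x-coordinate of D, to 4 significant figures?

35.99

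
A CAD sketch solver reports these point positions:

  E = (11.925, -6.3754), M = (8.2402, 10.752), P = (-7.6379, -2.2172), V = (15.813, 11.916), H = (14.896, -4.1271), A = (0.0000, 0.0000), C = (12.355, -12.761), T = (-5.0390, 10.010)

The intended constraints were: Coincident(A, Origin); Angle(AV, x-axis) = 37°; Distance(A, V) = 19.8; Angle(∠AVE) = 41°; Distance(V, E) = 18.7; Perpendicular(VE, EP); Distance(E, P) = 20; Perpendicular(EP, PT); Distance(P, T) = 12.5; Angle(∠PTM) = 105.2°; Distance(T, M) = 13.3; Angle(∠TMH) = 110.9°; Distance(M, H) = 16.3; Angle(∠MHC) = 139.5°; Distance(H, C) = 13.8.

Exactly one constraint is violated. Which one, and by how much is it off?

Distance(H, C) = 13.8 — off by 4.80.

A = (0.00, 0.00) ✓; AV at 37.00° ✓; |AV| = 19.80 ✓; ∠AVE = 41.00° ✓; |VE| = 18.70 ✓; ∠(VE, EP) = 90.00° ✓; |EP| = 20.00 ✓; ∠(EP, PT) = 90.00° ✓; |PT| = 12.50 ✓; ∠PTM = 105.2° ✓; |TM| = 13.30 ✓; ∠TMH = 110.9° ✓; |MH| = 16.30 ✓; ∠MHC = 139.5° ✓; |HC| = 9.000 ✗.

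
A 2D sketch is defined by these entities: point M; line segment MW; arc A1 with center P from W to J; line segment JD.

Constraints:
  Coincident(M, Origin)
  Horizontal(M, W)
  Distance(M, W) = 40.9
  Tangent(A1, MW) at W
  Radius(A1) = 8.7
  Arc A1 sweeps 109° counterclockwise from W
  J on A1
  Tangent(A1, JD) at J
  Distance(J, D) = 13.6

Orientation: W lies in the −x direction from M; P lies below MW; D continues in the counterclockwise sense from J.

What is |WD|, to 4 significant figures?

24.69

M is at the origin; M and W share the same y with |MW| = 40.9 and W on the −x side, so W = (-40.90, 0.000). A1 meets MW tangentially, so PW is at right angles to MW, so P = W + (0, -8.7) = (-40.90, -8.700). On A1, W sits at bearing 90° from P; a 109° counterclockwise sweep puts J at bearing 199°, so J = P + 8.7·(cos 199°, sin 199°) = (-49.13, -11.53). The tangent condition forces PJ to be normal to JD, so JD runs along (−sin 199°, cos 199°); with |JD| = 13.6, D = (-44.70, -24.39). Then |WD| = |D − W| = 24.69.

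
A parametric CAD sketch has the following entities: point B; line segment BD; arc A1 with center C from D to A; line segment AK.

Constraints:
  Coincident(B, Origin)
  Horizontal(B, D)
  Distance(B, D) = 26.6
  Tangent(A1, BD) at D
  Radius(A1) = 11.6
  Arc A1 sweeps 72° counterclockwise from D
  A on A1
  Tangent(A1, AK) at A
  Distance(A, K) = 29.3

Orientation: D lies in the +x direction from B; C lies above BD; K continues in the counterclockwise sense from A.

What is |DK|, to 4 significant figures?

41.12

B is at the origin; BD is horizontal with |BD| = 26.6 and D on the +x side, so D = (26.60, 0.000). Since A1 is tangent to BD there, CD ⟂ BD, so C = D + (0, 11.6) = (26.60, 11.60). On A1, D sits at bearing -90° from C; a 72° counterclockwise sweep puts A at bearing -18°, so A = C + 11.6·(cos -18°, sin -18°) = (37.63, 8.015). Since A1 is tangent to AK there, CA ⟂ AK, so AK runs along (−sin -18°, cos -18°); with |AK| = 29.3, K = (46.69, 35.88). Then |DK| = |K − D| = 41.12.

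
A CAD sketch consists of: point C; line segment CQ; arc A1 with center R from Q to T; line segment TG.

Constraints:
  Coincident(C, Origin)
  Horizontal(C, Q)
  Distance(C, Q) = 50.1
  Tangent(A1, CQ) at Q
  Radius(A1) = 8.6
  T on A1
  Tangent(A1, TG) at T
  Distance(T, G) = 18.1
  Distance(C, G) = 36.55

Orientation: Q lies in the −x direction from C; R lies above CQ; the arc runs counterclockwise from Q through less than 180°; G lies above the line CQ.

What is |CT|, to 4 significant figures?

43.48

C is at the origin; CQ is horizontal with |CQ| = 50.1 and Q on the −x side, so Q = (-50.10, 0.000). A1 meets CQ tangentially, so RQ is at right angles to CQ, so R = Q + (0, 8.6) = (-50.10, 8.600). Since RT ⟂ TG (tangency), |RG| = √(8.6² + 18.1²) = 20.04 regardless of where T sits on A1. So G lies on both circle(C, 36.55) and circle(R, 20.04); the above-CQ intersection is G = (-32.12, 17.44). T is the foot of the tangent from G: T = (-43.36, 3.259).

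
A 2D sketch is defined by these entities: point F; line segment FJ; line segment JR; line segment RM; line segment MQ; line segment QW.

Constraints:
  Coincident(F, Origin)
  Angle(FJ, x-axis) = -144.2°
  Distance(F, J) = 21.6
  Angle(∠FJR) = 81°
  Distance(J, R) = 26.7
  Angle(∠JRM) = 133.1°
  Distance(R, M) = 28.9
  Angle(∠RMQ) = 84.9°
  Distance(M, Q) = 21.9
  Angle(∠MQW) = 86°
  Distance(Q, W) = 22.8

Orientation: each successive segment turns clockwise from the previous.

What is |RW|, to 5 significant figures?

18.741

F is at the origin; FJ runs at -144.2° with length 21.6, so J = (-17.519, -12.635). ∠FJR = 81.0° gives JR at 116.80° from the x-axis; with |JR| = 26.7, R = (-29.557, 11.197). ∠JRM = 133.1° gives RM at 69.900° from the x-axis; with |RM| = 28.9, M = (-19.626, 38.337). ∠RMQ = 84.9° gives MQ at -25.200° from the x-axis; with |MQ| = 21.9, Q = (0.19007, 29.012). ∠MQW = 86.0° gives QW at -119.20° from the x-axis; with |QW| = 22.8, W = (-10.933, 9.1096). Then |RW| = |W − R| = 18.741.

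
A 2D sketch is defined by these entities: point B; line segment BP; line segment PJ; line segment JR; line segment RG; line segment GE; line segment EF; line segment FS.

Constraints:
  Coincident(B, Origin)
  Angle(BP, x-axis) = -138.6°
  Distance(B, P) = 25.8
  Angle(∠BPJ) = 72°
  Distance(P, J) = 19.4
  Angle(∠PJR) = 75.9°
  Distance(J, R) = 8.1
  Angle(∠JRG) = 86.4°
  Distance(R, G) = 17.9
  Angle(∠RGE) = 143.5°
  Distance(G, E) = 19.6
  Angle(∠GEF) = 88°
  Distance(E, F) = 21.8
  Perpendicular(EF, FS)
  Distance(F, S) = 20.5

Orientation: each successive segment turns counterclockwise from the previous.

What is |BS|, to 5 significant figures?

34.724

B is at the origin; BP runs at -138.6° with length 25.8, so P = (-19.353, -17.062). ∠BPJ = 72.0° gives PJ at -30.600° from the x-axis; with |PJ| = 19.4, J = (-2.6545, -26.937). ∠PJR = 75.9° gives JR at 73.500° from the x-axis; with |JR| = 8.1, R = (-0.35395, -19.171). ∠JRG = 86.4° gives RG at 167.10° from the x-axis; with |RG| = 17.9, G = (-17.802, -15.175). ∠RGE = 143.5° gives GE at -156.40° from the x-axis; with |GE| = 19.6, E = (-35.763, -23.021). ∠GEF = 88.0° gives EF at -64.400° from the x-axis; with |EF| = 21.8, F = (-26.343, -42.681). EF is perpendicular to FS, so FS runs at 25.600°; with |FS| = 20.5, S = (-7.8558, -33.824). Then |BS| = |S − B| = 34.724.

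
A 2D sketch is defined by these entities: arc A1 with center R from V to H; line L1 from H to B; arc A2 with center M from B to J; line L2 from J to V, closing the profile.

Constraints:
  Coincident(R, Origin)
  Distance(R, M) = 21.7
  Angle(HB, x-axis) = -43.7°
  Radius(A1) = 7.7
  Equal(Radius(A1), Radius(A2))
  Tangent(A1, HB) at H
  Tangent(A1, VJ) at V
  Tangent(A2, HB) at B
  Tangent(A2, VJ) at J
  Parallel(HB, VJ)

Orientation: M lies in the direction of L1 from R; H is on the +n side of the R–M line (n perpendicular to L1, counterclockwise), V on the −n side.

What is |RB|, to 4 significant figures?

23.03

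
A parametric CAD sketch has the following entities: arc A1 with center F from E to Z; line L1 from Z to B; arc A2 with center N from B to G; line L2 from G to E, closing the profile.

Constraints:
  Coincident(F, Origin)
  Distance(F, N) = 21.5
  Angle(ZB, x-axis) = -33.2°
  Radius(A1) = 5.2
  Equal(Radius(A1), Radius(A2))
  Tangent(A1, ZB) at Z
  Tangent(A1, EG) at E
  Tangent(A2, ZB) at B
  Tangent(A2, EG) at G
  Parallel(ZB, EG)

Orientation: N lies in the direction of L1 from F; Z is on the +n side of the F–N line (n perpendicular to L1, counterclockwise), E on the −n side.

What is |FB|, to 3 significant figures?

22.1

Tangency of A1 to both parallel lines with radius 5.2 puts Z and E at F ± 5.2·n: Z = (2.85, 4.35), E = (-2.85, -4.35). Equal radii place B and G the same way about N: B = N + 5.2·n = (20.8, -7.42), G = N − 5.2·n = (15.1, -16.1). Then |FB| = |B − F| = 22.1.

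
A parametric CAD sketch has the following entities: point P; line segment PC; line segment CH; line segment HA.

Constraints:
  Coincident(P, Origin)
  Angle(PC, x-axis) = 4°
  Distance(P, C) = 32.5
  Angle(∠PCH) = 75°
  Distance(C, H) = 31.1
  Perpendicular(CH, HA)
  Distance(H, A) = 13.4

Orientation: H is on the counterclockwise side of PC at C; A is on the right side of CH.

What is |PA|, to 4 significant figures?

50.21

P is at the origin; PC runs at 4.0° with length 32.5, so C = 32.5·(cos 4.0°, sin 4.0°) = (32.42, 2.267). ∠PCH = 75.0°, so CH runs at 4.0° + (180° − 75.0°) = 109.0° from the x-axis; with |CH| = 31.1, H = C + 31.1·(cos 109.0°, sin 109.0°) = (22.30, 31.67). The perpendicularity gives HA at right angles to CH; with |HA| = 13.4 on the right of CH, A = H + 13.4·(0.9455, 0.3256) = (34.97, 36.04). Then |PA| = |A − P| = 50.21.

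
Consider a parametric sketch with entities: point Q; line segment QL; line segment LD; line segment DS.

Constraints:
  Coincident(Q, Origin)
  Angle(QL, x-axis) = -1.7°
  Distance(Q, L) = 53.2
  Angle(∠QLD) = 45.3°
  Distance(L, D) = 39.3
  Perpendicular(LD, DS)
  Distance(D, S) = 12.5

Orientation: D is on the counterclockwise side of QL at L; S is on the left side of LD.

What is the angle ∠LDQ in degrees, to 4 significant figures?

87.15°

Q is at the origin; QL runs at -1.7° with length 53.2, so L = 53.2·(cos -1.7°, sin -1.7°) = (53.18, -1.578). ∠QLD = 45.3°, so LD runs at -1.7° + (180° − 45.3°) = 133.0° from the x-axis; with |LD| = 39.3, D = L + 39.3·(cos 133.0°, sin 133.0°) = (26.37, 27.16). Then cos ∠LDQ = DL·DQ / (|DL||DQ|), giving 87.15°.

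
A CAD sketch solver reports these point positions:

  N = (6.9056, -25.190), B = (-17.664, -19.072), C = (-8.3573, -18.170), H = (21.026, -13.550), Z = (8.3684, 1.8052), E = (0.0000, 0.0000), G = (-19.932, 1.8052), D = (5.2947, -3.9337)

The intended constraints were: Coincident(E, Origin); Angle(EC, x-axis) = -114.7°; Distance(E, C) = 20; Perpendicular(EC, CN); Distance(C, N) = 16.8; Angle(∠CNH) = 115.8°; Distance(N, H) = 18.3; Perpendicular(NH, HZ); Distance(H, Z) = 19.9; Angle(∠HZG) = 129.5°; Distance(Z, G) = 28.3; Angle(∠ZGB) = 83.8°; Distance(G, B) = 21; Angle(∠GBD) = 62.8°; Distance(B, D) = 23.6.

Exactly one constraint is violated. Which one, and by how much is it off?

Distance(B, D) = 23.6 — off by 3.90.

E = (0.00, 0.00) ✓; EC at -114.7° ✓; |EC| = 20.00 ✓; ∠(EC, CN) = 90.00° ✓; |CN| = 16.80 ✓; ∠CNH = 115.8° ✓; |NH| = 18.30 ✓; ∠(NH, HZ) = 90.00° ✓; |HZ| = 19.90 ✓; ∠HZG = 129.5° ✓; |ZG| = 28.30 ✓; ∠ZGB = 83.80° ✓; |GB| = 21.00 ✓; ∠GBD = 62.80° ✓; |BD| = 27.50 ✗.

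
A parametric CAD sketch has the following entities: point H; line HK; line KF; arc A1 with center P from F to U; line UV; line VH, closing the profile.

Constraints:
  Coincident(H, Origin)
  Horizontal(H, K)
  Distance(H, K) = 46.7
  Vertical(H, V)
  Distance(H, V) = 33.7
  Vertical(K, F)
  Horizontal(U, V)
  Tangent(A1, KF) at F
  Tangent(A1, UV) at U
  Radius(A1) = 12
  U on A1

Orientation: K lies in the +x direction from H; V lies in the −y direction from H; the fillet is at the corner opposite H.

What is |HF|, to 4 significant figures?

51.50

H is at the origin; HK is horizontal with |HK| = 46.7 and K on the +x side, so K = (46.70, 0.000). HV is vertical with |HV| = 33.7 and V on the −y side, so V = (0.000, -33.70). The virtual corner opposite H is at (46.70, -33.70). The tangent condition forces PF to be normal to KF and since A1 is tangent to UV there, PU ⟂ UV, with radius 12.0, so the center P sits 12.0 in from both sides at P = (34.70, -21.70). That places the tangent points at F = (46.70, -21.70) on KF and U = (34.70, -33.70) on UV. Then |HF| = |F − H| = 51.50.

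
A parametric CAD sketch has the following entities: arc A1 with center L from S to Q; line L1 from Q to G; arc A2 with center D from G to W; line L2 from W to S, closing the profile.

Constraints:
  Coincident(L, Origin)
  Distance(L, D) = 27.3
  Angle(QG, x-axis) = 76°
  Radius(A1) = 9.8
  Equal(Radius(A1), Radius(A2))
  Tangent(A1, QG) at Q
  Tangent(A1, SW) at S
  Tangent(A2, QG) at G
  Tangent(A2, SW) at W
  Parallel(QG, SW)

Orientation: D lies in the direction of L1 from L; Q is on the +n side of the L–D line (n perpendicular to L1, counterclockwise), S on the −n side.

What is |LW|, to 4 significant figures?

29.01

The slot axis is L1's direction at 76.0°, so u = (cos 76.0°, sin 76.0°) = (0.2419, 0.9703) and n = (−sin 76.0°, cos 76.0°) = (-0.9703, 0.2419). L is at the origin and D lies 27.3 along u from L, so D = 27.3·u = (6.604, 26.49). Tangency of A1 to both parallel lines with radius 9.8 puts Q and S at L ± 9.8·n: Q = (-9.509, 2.371), S = (9.509, -2.371). Equal radii place G and W the same way about D: G = D + 9.8·n = (-2.904, 28.86), W = D − 9.8·n = (16.11, 24.12). Then |LW| = |W − L| = 29.01.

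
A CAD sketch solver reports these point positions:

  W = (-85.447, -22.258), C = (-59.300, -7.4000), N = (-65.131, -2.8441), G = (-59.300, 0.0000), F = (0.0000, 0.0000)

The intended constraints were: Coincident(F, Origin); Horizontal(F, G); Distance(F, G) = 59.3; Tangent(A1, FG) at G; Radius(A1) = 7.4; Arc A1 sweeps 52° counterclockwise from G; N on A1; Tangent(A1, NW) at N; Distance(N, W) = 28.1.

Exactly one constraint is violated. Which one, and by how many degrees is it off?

Tangent(A1, NW) at N — off by 8.30°.

F = (0.00, 0.00) ✓; F.y = 0.00, G.y = 0.00 ✓; |FG| = 59.30 ✓; ∠(CG, GF) = 90.00° ✓; |CG| = 7.400 ✓; bearing(C→N) − bearing(C→G) = 52.00° ✓; |CN| = 7.400 ✓; ∠(CN, NW) = 98.30° ✗; |NW| = 28.10 ✓.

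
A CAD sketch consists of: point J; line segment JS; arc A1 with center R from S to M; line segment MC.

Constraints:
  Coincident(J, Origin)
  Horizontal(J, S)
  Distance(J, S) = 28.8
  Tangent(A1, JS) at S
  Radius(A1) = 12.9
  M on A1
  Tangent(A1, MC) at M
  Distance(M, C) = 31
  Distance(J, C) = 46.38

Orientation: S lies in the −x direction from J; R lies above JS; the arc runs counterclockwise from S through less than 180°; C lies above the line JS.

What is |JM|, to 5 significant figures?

20.365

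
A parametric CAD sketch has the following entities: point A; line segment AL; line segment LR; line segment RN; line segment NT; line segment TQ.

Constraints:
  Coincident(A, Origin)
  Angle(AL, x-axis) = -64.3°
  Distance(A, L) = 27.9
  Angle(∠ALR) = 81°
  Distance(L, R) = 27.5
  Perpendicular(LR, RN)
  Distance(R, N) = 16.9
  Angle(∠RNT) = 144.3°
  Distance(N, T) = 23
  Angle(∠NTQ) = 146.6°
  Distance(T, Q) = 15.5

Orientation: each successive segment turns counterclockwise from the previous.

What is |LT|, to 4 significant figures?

38.26

A is at the origin; AL runs at -64.3° with length 27.9, so L = (12.10, -25.14). ∠ALR = 81.0° gives LR at 34.70° from the x-axis; with |LR| = 27.5, R = (34.71, -9.485). LR ⟂ RN, so RN runs at 124.7°; with |RN| = 16.9, N = (25.09, 4.409). ∠RNT = 144.3° gives NT at 160.4° from the x-axis; with |NT| = 23.0, T = (3.420, 12.12). Then |LT| = |T − L| = 38.26.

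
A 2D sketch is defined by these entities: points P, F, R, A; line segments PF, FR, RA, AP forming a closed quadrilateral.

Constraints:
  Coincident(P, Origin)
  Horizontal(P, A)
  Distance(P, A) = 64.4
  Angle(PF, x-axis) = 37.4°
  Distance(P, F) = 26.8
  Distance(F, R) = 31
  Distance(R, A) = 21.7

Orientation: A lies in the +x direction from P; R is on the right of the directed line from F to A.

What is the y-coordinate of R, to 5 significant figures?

-5.4549

Checks: |FR| = 31.00 ✓; |RA| = 21.70 ✓.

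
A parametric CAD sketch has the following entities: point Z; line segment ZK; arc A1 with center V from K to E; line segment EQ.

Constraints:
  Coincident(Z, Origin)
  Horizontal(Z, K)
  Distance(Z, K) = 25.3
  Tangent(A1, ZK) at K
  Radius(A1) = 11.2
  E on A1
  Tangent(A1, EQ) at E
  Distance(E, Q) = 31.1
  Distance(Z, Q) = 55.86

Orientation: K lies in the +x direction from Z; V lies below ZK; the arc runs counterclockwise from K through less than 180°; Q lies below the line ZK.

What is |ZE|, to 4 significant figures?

24.78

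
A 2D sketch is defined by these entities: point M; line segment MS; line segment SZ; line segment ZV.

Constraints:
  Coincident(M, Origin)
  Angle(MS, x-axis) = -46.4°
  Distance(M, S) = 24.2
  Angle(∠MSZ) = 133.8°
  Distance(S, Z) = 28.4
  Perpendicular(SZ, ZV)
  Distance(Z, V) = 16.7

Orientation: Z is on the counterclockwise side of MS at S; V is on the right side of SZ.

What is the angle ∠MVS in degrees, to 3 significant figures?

6.66°

M is at the origin; MS runs at -46.4° with length 24.2, so S = 24.2·(cos -46.4°, sin -46.4°) = (16.7, -17.5). ∠MSZ = 133.8°, so SZ runs at -46.4° + (180° − 133.8°) = -0.200° from the x-axis; with |SZ| = 28.4, Z = S + 28.4·(cos -0.200°, sin -0.200°) = (45.1, -17.6). SZ ⟂ ZV; with |ZV| = 16.7 on the right of SZ, V = Z + 16.7·(-0.00349, -1.00) = (45.0, -34.3). Then cos ∠MVS = VM·VS / (|VM||VS|), giving 6.66°.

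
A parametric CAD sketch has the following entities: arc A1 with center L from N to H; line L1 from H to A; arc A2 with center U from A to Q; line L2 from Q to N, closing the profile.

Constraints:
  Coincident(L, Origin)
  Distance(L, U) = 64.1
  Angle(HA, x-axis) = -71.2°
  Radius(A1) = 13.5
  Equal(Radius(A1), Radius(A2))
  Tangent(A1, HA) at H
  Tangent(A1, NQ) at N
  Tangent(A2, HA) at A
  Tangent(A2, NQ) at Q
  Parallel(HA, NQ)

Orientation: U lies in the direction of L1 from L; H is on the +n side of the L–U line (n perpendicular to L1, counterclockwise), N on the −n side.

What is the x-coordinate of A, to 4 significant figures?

33.44

Tangency of A1 to both parallel lines with radius 13.5 puts H and N at L ± 13.5·n: H = (12.78, 4.351), N = (-12.78, -4.351). Equal radii place A and Q the same way about U: A = U + 13.5·n = (33.44, -56.33), Q = U − 13.5·n = (7.877, -65.03). So A.x = 33.44.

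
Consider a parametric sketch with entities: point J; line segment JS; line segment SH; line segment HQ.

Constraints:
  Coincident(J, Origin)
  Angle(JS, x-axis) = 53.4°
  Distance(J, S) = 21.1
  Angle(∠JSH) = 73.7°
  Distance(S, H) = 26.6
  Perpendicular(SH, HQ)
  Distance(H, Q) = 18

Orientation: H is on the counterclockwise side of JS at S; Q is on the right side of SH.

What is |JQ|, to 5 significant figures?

43.483

J is at the origin; JS runs at 53.4° with length 21.1, so S = 21.1·(cos 53.4°, sin 53.4°) = (12.580, 16.939). ∠JSH = 73.7°, so SH runs at 53.4° + (180° − 73.7°) = 159.70° from the x-axis; with |SH| = 26.6, H = S + 26.6·(cos 159.70°, sin 159.70°) = (-12.368, 26.168). SH is perpendicular to HQ; with |HQ| = 18.0 on the right of SH, Q = H + 18.0·(0.34694, 0.93789) = (-6.1227, 43.050). Then |JQ| = |Q − J| = 43.483.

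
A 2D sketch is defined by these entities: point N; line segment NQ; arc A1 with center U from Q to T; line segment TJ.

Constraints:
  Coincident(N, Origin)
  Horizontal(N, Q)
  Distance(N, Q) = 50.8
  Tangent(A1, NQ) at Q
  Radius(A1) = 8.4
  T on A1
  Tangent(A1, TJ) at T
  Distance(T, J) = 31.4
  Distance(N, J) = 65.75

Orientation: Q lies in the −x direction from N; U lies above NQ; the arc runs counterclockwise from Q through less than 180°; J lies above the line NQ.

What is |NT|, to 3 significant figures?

44.1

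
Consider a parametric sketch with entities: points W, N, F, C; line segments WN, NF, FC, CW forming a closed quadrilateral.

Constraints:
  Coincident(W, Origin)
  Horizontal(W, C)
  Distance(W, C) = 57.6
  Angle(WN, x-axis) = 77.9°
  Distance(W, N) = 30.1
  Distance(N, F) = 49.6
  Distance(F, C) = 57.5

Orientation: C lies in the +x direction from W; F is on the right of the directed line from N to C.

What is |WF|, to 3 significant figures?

20.4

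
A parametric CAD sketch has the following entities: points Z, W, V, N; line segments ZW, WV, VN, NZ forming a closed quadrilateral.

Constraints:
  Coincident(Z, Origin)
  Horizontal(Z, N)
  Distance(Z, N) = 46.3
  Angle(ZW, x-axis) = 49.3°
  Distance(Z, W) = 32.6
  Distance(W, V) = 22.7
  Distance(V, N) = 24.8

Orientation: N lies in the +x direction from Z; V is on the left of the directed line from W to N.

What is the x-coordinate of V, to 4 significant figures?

43.96

Checks: |WV| = 22.70 ✓; |VN| = 24.80 ✓.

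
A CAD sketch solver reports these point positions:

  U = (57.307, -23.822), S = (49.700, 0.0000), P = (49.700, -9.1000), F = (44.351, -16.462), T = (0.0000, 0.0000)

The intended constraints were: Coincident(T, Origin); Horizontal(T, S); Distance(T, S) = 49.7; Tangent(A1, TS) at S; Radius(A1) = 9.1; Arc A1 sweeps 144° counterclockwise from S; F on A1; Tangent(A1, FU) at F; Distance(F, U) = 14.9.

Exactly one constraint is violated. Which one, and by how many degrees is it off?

Tangent(A1, FU) at F — off by 6.40°.

T = (0.00, 0.00) ✓; T.y = 0.00, S.y = 0.00 ✓; |TS| = 49.70 ✓; ∠(PS, ST) = 90.00° ✓; |PS| = 9.100 ✓; bearing(P→F) − bearing(P→S) = 144.0° ✓; |PF| = 9.100 ✓; ∠(PF, FU) = 83.60° ✗; |FU| = 14.90 ✓.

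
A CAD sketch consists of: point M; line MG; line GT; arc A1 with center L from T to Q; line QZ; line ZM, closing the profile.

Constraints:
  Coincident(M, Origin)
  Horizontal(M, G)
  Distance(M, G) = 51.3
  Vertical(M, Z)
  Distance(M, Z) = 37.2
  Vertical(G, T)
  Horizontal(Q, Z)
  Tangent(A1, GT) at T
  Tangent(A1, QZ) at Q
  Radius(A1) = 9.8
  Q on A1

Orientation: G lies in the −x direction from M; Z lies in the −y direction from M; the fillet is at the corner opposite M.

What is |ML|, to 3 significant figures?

49.7

MZ is vertical with |MZ| = 37.2 and Z on the −y side, so Z = (0.00, -37.2). The virtual corner opposite M is at (-51.3, -37.2). A1 meets GT tangentially, so LT is at right angles to GT and tangency of A1 to QZ means the radius LQ is perpendicular to QZ, with radius 9.8, so the center L sits 9.8 in from both sides at L = (-41.5, -27.4). Then |ML| = |L − M| = 49.7.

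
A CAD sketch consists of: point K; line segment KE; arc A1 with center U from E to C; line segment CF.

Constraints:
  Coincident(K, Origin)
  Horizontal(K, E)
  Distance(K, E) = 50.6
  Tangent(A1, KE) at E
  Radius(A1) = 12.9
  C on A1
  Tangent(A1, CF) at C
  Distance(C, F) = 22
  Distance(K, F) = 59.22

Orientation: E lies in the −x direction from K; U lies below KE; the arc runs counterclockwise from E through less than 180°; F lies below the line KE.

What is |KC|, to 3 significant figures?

63.9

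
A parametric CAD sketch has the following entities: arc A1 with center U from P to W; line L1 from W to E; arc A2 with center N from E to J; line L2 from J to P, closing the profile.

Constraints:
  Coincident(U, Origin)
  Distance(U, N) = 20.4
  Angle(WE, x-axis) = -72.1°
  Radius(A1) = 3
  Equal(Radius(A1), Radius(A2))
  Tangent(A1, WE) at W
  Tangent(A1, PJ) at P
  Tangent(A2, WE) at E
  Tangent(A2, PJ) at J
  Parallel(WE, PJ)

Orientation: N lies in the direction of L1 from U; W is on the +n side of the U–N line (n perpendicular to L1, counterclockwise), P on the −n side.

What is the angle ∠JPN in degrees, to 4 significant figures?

8.366°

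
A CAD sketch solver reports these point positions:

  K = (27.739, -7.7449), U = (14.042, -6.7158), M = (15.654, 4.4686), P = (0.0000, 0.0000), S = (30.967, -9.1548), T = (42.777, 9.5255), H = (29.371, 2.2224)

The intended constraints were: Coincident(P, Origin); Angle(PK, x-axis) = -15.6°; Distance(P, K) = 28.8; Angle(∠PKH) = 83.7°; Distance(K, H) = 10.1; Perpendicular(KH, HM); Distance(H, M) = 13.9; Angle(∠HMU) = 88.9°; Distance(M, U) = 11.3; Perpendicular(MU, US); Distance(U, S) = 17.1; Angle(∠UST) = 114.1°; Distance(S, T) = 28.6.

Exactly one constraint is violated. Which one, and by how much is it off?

Distance(S, T) = 28.6 — off by 6.50.

P = (0.00, 0.00) ✓; PK at -15.60° ✓; |PK| = 28.80 ✓; ∠PKH = 83.70° ✓; |KH| = 10.10 ✓; ∠(KH, HM) = 90.00° ✓; |HM| = 13.90 ✓; ∠HMU = 88.90° ✓; |MU| = 11.30 ✓; ∠(MU, US) = 90.00° ✓; |US| = 17.10 ✓; ∠UST = 114.1° ✓; |ST| = 22.10 ✗.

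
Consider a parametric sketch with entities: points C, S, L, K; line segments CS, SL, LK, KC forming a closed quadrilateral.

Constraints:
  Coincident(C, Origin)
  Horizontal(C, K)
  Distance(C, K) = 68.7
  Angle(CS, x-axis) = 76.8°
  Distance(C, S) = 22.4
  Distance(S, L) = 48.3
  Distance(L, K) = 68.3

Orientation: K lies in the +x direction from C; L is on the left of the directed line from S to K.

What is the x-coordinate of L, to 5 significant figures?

35.255

Checks: |SL| = 48.30 ✓; |LK| = 68.30 ✓.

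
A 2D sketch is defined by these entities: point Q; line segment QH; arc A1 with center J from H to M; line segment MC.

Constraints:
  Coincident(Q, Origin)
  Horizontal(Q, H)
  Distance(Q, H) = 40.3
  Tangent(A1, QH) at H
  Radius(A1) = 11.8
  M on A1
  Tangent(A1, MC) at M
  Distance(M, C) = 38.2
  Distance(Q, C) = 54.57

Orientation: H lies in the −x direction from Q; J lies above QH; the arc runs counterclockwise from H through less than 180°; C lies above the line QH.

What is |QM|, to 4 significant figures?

30.47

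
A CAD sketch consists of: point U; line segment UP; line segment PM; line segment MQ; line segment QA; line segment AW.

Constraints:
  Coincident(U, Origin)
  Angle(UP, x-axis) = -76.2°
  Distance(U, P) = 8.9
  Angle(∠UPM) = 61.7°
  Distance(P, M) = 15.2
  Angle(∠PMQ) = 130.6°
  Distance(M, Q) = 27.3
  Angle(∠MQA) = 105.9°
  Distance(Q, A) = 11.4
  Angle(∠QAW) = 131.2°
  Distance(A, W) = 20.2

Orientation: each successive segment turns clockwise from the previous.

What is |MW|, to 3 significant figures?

34.0

U is at the origin; UP runs at -76.2° with length 8.9, so P = (2.12, -8.64). ∠UPM = 61.7° gives PM at 166° from the x-axis; with |PM| = 15.2, M = (-12.6, -4.84). ∠PMQ = 130.6° gives MQ at 116° from the x-axis; with |MQ| = 27.3, Q = (-24.6, 19.7). ∠MQA = 105.9° gives QA at 42.0° from the x-axis; with |QA| = 11.4, A = (-16.1, 27.3). ∠QAW = 131.2° gives AW at -6.80° from the x-axis; with |AW| = 20.2, W = (3.93, 24.9). Then |MW| = |W − M| = 34.0.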